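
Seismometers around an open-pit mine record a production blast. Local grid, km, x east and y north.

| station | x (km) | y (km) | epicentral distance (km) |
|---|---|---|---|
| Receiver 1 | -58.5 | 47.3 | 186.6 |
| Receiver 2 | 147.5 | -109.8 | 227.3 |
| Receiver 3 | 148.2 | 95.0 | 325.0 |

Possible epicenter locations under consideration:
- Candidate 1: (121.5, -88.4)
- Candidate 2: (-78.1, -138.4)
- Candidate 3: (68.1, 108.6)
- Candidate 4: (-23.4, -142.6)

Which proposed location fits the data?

Candidate 2

For each candidate, compare |candidate − station| to the reported distance:
Candidate 1: residuals Receiver 1 38.8, Receiver 2 193.6, Receiver 3 139.7 → max 193.6 km
Candidate 2: residuals Receiver 1 0.1, Receiver 2 0.1, Receiver 3 0.1 → max 0.1 km
Candidate 3: residuals Receiver 1 45.9, Receiver 2 5.1, Receiver 3 243.8 → max 243.8 km
Candidate 4: residuals Receiver 1 6.5, Receiver 2 53.3, Receiver 3 31.9 → max 53.3 km
Only Candidate 2 has all residuals ≈ 0.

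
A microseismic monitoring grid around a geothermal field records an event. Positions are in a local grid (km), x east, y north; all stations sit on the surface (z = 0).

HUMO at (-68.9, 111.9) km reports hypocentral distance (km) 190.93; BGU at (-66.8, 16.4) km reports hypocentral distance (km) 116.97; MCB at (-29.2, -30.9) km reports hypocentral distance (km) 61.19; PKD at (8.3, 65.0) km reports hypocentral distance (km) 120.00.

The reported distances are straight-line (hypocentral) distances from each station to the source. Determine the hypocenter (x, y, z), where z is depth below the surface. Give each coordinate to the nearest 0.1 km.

(26.6, -53.0, 11.9)

Each station gives a sphere (x−x_i)² + (y−y_i)² + z² = d_i² (stations at z=0).
Subtracting the HUMO sphere from BGU and MCB: z² cancels, leaving linear equations in x and y:
4.2 x − 191.0 y = 10234.66
79.4 x − 285.6 y = 17248.68
Solving: x ≈ 26.599, y ≈ -53.000 km (keep extra digits for the depth step; rounded: 26.6, -53.0).
Then from the HUMO sphere: z² = 190.93² − (x + 68.9)² − (y − 111.9)² with x = 26.599, y = -53.000, so z ≈ 11.925 ≈ 11.9 km.
Check against PKD (with the unrounded solution): distance 120.00 ≈ 120.00 km. ✓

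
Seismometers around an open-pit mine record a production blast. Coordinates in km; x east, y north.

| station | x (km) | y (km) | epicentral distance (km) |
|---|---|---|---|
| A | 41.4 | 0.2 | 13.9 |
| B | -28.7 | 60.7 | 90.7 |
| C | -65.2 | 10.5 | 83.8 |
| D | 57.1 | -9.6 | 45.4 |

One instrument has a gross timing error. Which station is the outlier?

Solve using three stations at a time. Using B, C, D (subtract circle equations pairwise → linear system) gives (x, y) ≈ (12.9, -19.9).
Distances from that point to each station vs reported:
  A: calculated 34.9 vs reported 13.9 → residual 21.0 km
  B: calculated 90.7 vs reported 90.7 → residual 0.0 km
  C: calculated 83.8 vs reported 83.8 → residual 0.0 km
  D: calculated 45.4 vs reported 45.4 → residual 0.0 km
B, C, D are mutually consistent (residuals ≈ 0); A is off by 21.0 km.

A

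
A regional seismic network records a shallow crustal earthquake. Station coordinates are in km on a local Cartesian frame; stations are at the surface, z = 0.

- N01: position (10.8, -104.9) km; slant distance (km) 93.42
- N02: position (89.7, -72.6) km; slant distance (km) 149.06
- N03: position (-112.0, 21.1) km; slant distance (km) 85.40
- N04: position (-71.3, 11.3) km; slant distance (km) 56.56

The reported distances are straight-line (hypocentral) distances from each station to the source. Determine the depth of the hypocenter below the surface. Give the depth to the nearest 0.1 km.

depth ≈ 15.8 km

Each station gives a sphere (x−x_i)² + (y−y_i)² + z² = d_i² (stations at z=0).
Subtracting the N01 sphere from N02 and N03: z² cancels, leaving linear equations in x and y:
157.8 x + 64.6 y = -11295.39
-245.6 x + 252.0 y = 3302.70
Solving: x ≈ -55.001, y ≈ -40.498 km (keep extra digits for the depth step; rounded: -55.0, -40.5).
Then from the N01 sphere: z² = 93.42² − (x − 10.8)² − (y + 104.9)² with x = -55.001, y = -40.498, so z ≈ 15.808 ≈ 15.8 km.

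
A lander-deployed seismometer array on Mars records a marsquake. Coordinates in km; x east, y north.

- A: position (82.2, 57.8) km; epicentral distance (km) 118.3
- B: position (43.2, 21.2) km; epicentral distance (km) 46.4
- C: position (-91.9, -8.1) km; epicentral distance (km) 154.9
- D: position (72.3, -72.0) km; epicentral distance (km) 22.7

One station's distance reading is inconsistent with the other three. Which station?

Solve using three stations at a time. Using A, C, D (subtract circle equations pairwise → linear system) gives (x, y) ≈ (55.0, -57.3).
Distances from that point to each station vs reported:
  A: calculated 118.3 vs reported 118.3 → residual 0.0 km
  B: calculated 79.4 vs reported 46.4 → residual 33.0 km
  C: calculated 154.9 vs reported 154.9 → residual 0.0 km
  D: calculated 22.7 vs reported 22.7 → residual 0.0 km
A, C, D are mutually consistent (residuals ≈ 0); B is off by 33.0 km.

B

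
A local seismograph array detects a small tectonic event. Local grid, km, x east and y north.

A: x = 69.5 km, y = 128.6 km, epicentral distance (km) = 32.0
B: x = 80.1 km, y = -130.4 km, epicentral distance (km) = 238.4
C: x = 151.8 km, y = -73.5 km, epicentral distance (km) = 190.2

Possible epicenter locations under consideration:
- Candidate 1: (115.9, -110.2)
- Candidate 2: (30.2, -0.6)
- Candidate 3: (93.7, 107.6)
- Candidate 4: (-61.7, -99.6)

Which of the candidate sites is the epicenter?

For each candidate, compare |candidate − station| to the reported distance:
Candidate 1: residuals A 211.3, B 197.3, C 138.9 → max 211.3 km
Candidate 2: residuals A 103.0, B 99.3, C 48.4 → max 103.0 km
Candidate 3: residuals A 0.0, B 0.0, C 0.0 → max 0.0 km
Candidate 4: residuals A 231.2, B 93.3, C 24.9 → max 231.2 km
Only Candidate 3 has all residuals ≈ 0.

Candidate 3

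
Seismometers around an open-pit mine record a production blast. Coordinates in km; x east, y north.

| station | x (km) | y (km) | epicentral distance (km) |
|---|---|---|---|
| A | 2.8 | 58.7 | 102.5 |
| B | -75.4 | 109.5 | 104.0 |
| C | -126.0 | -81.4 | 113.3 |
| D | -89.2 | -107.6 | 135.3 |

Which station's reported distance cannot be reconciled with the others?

B

Solve using three stations at a time. Using A, C, D (subtract circle equations pairwise → linear system) gives (x, y) ≈ (-95.0, 27.6).
Distances from that point to each station vs reported:
  A: calculated 102.6 vs reported 102.5 → residual 0.1 km
  B: calculated 84.2 vs reported 104.0 → residual 19.8 km
  C: calculated 113.4 vs reported 113.3 → residual 0.1 km
  D: calculated 135.4 vs reported 135.3 → residual 0.1 km
A, C, D are mutually consistent (residuals ≈ 0); B is off by 19.8 km.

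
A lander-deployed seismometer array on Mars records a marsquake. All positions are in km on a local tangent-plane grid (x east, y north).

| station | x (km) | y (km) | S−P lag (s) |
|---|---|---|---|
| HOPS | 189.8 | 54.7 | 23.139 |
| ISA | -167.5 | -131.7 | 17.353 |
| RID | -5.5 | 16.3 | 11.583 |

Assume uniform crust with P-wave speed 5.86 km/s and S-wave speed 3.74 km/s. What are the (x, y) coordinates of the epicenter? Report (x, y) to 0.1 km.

9.5 km east, -102.5 km north

Distance from S−P lag: d = Δt · v_P v_S / (v_P − v_S) = Δt · (5.86·3.74)/(5.86−3.74) ≈ 10.3379·Δt.
So d_HOPS = 239.21, d_ISA = 179.39, d_RID = 119.74 km.
Circle about each station: (x − 189.8)² + (y − 54.7)² = 239.21²; (x + 167.5)² + (y + 131.7)² = 179.39²; (x + 5.5)² + (y − 16.3)² = 119.74².
Subtracting the HOPS equation from the ISA and RID equations removes the quadratic terms:
-714.6 x − 372.8 y = 31425.66
-390.6 x − 76.8 y = 4163.57
Solving the 2×2 system: x ≈ 9.5, y ≈ -102.5 km.
Check against HOPS (with the unrounded x, y): √((x − 189.8)²+(y − 54.7)²) = 239.21 ≈ 239.21 km. ✓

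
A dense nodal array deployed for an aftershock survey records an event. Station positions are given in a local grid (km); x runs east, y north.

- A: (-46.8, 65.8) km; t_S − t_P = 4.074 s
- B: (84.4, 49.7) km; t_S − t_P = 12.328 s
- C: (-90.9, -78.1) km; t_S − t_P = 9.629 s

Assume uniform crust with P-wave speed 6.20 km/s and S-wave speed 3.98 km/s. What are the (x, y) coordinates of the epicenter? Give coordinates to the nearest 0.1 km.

-49.5 km east, 20.6 km north

Distance from S−P lag: d = Δt · v_P v_S / (v_P − v_S) = Δt · (6.20·3.98)/(6.20−3.98) ≈ 11.1153·Δt.
So d_A = 45.28, d_B = 137.03, d_C = 107.03 km.
Circle about each station: (x + 46.8)² + (y − 65.8)² = 45.28²; (x − 84.4)² + (y − 49.7)² = 137.03²; (x + 90.9)² + (y + 78.1)² = 107.03².
Subtracting pairs of circle equations eliminates x²+y² and gives linear equations (the radical axes):
262.4 x − 32.2 y = -13653.37
-88.2 x − 287.8 y = -1562.60
Solving the 2×2 system: x ≈ -49.5, y ≈ 20.6 km.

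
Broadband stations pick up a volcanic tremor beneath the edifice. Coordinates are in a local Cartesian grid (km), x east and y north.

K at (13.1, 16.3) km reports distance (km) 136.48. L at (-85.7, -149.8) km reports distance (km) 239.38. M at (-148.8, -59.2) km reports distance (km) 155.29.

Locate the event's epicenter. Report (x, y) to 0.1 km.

Circle about each station: (x − 13.1)² + (y − 16.3)² = 136.48²; (x + 85.7)² + (y + 149.8)² = 239.38²; (x + 148.8)² + (y + 59.2)² = 155.29².
Subtracting pairs of circle equations eliminates x²+y² and gives linear equations (the radical axes):
-197.6 x − 332.2 y = -9328.76
-323.8 x − 151.0 y = 19720.59
Solving the 2×2 system: x ≈ -102.4, y ≈ 89.0 km.

(-102.4, 89.0)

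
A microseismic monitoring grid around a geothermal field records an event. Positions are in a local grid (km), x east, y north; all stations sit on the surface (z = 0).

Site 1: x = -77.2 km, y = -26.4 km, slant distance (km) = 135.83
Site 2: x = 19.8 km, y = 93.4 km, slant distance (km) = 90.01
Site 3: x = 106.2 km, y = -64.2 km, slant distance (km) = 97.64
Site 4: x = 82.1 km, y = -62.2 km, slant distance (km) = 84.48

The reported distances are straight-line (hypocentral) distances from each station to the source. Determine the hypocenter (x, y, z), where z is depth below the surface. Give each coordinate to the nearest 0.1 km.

x ≈ 50.7 km, y ≈ 12.4 km, depth ≈ 24.2 km

Each station gives a sphere (x−x_i)² + (y−y_i)² + z² = d_i² (stations at z=0).
Subtracting the Site 1 sphere from Site 2 and Site 3: z² cancels, leaving linear equations in x and y:
194.0 x + 239.6 y = 12806.79
366.8 x − 75.6 y = 17659.50
Solving: x ≈ 50.700, y ≈ 12.399 km (keep extra digits for the depth step; rounded: 50.7, 12.4).
Then from the Site 1 sphere: z² = 135.83² − (x + 77.2)² − (y + 26.4)² with x = 50.700, y = 12.399, so z ≈ 24.208 ≈ 24.2 km.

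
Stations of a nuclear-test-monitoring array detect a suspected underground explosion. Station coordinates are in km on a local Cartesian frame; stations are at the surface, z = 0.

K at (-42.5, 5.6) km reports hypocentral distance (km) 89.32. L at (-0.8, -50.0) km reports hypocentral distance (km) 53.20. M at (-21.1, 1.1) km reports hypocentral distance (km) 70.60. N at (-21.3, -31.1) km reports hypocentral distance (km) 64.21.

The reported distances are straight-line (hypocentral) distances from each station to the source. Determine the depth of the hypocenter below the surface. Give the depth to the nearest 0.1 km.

z ≈ 36.6 km

Each station gives a sphere (x−x_i)² + (y−y_i)² + z² = d_i² (stations at z=0).
Subtracting the K sphere from L and M: z² cancels, leaving linear equations in x and y:
83.4 x − 111.2 y = 5810.85
42.8 x − 9.0 y = 1602.51
Solving: x ≈ 31.407, y ≈ -28.701 km (keep extra digits for the depth step; rounded: 31.4, -28.7).
Then from the K sphere: z² = 89.32² − (x + 42.5)² − (y − 5.6)² with x = 31.407, y = -28.701, so z ≈ 36.596 ≈ 36.6 km.
Check against N (with the unrounded solution): distance 64.21 ≈ 64.21 km. ✓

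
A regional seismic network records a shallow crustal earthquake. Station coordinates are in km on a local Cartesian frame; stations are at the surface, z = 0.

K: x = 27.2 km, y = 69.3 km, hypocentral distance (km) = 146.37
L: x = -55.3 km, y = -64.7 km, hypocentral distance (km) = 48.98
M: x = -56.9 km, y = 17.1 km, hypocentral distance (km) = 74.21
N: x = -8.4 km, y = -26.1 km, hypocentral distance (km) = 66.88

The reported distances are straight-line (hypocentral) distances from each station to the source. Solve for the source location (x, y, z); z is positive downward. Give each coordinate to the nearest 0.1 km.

x ≈ -56.1 km, y ≈ -42.8 km, depth ≈ 43.8 km

Each station gives a sphere (x−x_i)² + (y−y_i)² + z² = d_i² (stations at z=0).
Subtracting the K sphere from L and M: z² cancels, leaving linear equations in x and y:
-165.0 x − 268.0 y = 20726.99
-168.2 x − 104.4 y = 13904.74
Solving: x ≈ -56.104, y ≈ -42.798 km (keep extra digits for the depth step; rounded: -56.1, -42.8).
Then from the K sphere: z² = 146.37² − (x − 27.2)² − (y − 69.3)² with x = -56.104, y = -42.798, so z ≈ 43.802 ≈ 43.8 km.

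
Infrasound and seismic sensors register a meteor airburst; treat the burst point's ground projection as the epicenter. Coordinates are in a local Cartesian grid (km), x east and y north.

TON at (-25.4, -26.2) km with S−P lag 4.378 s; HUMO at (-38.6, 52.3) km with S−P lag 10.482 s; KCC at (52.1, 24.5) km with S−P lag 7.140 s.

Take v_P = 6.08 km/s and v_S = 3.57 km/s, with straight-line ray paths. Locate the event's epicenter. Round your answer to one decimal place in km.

12.3 km east, -22.7 km north

Distance from S−P lag: d = Δt · v_P v_S / (v_P − v_S) = Δt · (6.08·3.57)/(6.08−3.57) ≈ 8.6476·Δt.
So d_TON = 37.86, d_HUMO = 90.64, d_KCC = 61.74 km.
Circle about each station: (x + 25.4)² + (y + 26.2)² = 37.86²; (x + 38.6)² + (y − 52.3)² = 90.64²; (x − 52.1)² + (y − 24.5)² = 61.74².
Subtracting the TON equation from the HUMO and KCC equations removes the quadratic terms:
-26.4 x + 157.0 y = -3888.58
155.0 x + 101.4 y = -395.39
Solving the 2×2 system: x ≈ 12.3, y ≈ -22.7 km.
Check against TON (with the unrounded x, y): √((x + 25.4)²+(y + 26.2)²) = 37.86 ≈ 37.86 km. ✓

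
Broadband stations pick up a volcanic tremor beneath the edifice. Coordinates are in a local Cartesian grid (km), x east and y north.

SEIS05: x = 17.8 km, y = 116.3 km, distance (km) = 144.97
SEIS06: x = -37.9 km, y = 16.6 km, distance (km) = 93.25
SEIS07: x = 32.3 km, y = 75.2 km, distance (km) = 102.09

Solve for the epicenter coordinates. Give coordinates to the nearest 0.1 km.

(45.0, -26.1)

Circle about each station: (x − 17.8)² + (y − 116.3)² = 144.97²; (x + 37.9)² + (y − 16.6)² = 93.25²; (x − 32.3)² + (y − 75.2)² = 102.09².
Subtracting the SEIS05 equation from the SEIS06 and SEIS07 equations removes the quadratic terms:
-111.4 x − 199.4 y = 190.18
29.0 x − 82.2 y = 3449.73
Solving the 2×2 system: x ≈ 45.0, y ≈ -26.1 km.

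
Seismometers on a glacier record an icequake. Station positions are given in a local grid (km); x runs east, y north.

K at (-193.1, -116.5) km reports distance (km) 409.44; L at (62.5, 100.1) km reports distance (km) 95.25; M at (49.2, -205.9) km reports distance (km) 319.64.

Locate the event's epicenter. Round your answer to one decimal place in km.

157.6 km east, 94.8 km north

Circle about each station: (x + 193.1)² + (y + 116.5)² = 409.44²; (x − 62.5)² + (y − 100.1)² = 95.25²; (x − 49.2)² + (y + 205.9)² = 319.64².
Subtracting the K equation from the L and M equations removes the quadratic terms:
511.2 x + 433.2 y = 121634.95
484.6 x − 178.8 y = 59426.97
Solving the 2×2 system: x ≈ 157.6, y ≈ 94.8 km.
Check against K (with the unrounded x, y): √((x + 193.1)²+(y + 116.5)²) = 409.44 ≈ 409.44 km. ✓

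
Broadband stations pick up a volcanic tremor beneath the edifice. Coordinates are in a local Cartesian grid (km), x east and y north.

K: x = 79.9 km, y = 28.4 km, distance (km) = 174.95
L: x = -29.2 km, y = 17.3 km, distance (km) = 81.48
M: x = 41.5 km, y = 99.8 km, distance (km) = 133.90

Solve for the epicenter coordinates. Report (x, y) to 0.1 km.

x ≈ -89.5 km, y ≈ 72.1 km

Circle about each station: (x − 79.9)² + (y − 28.4)² = 174.95²; (x + 29.2)² + (y − 17.3)² = 81.48²; (x − 41.5)² + (y − 99.8)² = 133.90².
Subtracting pairs of circle equations eliminates x²+y² and gives linear equations (the radical axes):
-218.2 x − 22.2 y = 17929.87
-76.8 x + 142.8 y = 17170.01
Solving the 2×2 system: x ≈ -89.5, y ≈ 72.1 km.
Check against K (with the unrounded x, y): √((x − 79.9)²+(y − 28.4)²) = 174.95 ≈ 174.95 km. ✓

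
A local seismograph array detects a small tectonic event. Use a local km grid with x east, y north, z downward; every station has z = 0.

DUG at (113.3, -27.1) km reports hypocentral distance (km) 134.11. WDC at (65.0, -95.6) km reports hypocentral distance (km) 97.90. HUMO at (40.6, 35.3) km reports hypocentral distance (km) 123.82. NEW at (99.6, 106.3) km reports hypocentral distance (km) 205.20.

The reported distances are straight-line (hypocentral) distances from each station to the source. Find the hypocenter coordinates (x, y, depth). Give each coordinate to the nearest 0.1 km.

(2.4, -61.5, 67.1)

Each station gives a sphere (x−x_i)² + (y−y_i)² + z² = d_i² (stations at z=0).
Subtracting the DUG sphere from WDC and HUMO: z² cancels, leaving linear equations in x and y:
-96.6 x − 137.0 y = 8194.14
-145.4 x + 124.8 y = -8022.75
Solving: x ≈ 2.392, y ≈ -61.498 km (keep extra digits for the depth step; rounded: 2.4, -61.5).
Then from the DUG sphere: z² = 134.11² − (x − 113.3)² − (y + 27.1)² with x = 2.392, y = -61.498, so z ≈ 67.095 ≈ 67.1 km.
Check against NEW (with the unrounded solution): distance 205.20 ≈ 205.20 km. ✓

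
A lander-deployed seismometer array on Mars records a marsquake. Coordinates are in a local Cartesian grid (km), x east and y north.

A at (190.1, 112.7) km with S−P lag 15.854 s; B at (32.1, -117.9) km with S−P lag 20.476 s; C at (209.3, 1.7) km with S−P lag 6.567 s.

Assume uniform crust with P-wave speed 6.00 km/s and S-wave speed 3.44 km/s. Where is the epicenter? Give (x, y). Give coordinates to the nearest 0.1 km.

Distance from S−P lag: d = Δt · v_P v_S / (v_P − v_S) = Δt · (6.00·3.44)/(6.00−3.44) ≈ 8.0625·Δt.
So d_A = 127.82, d_B = 165.09, d_C = 52.95 km.
Circle about each station: (x − 190.1)² + (y − 112.7)² = 127.82²; (x − 32.1)² + (y + 117.9)² = 165.09²; (x − 209.3)² + (y − 1.7)² = 52.95².
Subtracting pairs of circle equations eliminates x²+y² and gives linear equations (the radical axes):
-316.0 x − 461.2 y = -44825.24
38.4 x − 222.0 y = 8504.33
Solving the 2×2 system: x ≈ 157.9, y ≈ -11.0 km.
Check against A (with the unrounded x, y): √((x − 190.1)²+(y − 112.7)²) = 127.82 ≈ 127.82 km. ✓

(157.9, -11.0)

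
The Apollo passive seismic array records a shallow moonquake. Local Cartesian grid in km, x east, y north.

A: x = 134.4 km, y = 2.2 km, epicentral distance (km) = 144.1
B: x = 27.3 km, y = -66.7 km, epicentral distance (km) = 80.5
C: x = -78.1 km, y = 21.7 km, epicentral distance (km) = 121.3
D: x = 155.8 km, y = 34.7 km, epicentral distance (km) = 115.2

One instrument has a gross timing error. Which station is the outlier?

A

Solve using three stations at a time. Using B, C, D (subtract circle equations pairwise → linear system) gives (x, y) ≈ (42.8, 12.3).
Distances from that point to each station vs reported:
  A: calculated 92.1 vs reported 144.1 → residual 52.0 km
  B: calculated 80.5 vs reported 80.5 → residual 0.0 km
  C: calculated 121.3 vs reported 121.3 → residual 0.0 km
  D: calculated 115.2 vs reported 115.2 → residual 0.0 km
B, C, D are mutually consistent (residuals ≈ 0); A is off by 52.0 km.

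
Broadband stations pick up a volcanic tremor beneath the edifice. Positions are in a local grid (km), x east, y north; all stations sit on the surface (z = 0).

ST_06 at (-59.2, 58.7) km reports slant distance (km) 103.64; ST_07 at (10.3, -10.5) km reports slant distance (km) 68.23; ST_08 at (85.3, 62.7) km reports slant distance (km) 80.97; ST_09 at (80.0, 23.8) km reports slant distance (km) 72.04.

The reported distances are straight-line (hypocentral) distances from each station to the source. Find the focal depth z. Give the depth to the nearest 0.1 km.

z ≈ 49.3 km

Each station gives a sphere (x−x_i)² + (y−y_i)² + z² = d_i² (stations at z=0).
Subtracting the ST_06 sphere from ST_07 and ST_08: z² cancels, leaving linear equations in x and y:
139.0 x − 138.4 y = -648.07
289.0 x + 8.0 y = 8442.16
Solving: x ≈ 28.295, y ≈ 33.101 km (keep extra digits for the depth step; rounded: 28.3, 33.1).
Then from the ST_06 sphere: z² = 103.64² − (x + 59.2)² − (y − 58.7)² with x = 28.295, y = 33.101, so z ≈ 49.301 ≈ 49.3 km.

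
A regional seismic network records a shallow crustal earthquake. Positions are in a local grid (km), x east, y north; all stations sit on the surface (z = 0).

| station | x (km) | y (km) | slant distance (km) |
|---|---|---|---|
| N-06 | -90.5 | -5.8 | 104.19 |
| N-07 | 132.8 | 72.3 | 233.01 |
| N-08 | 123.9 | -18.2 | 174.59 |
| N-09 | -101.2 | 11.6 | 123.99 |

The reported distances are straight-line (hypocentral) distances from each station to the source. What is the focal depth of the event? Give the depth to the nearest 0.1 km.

depth ≈ 27.4 km

Each station gives a sphere (x−x_i)² + (y−y_i)² + z² = d_i² (stations at z=0).
Subtracting the N-06 sphere from N-07 and N-08: z² cancels, leaving linear equations in x and y:
446.6 x + 156.2 y = -28798.86
428.8 x − 24.8 y = -12167.55
Solving: x ≈ -33.500, y ≈ -88.591 km (keep extra digits for the depth step; rounded: -33.5, -88.6).
Then from the N-06 sphere: z² = 104.19² − (x + 90.5)² − (y + 5.8)² with x = -33.500, y = -88.591, so z ≈ 27.426 ≈ 27.4 km.
Check against N-09 (with the unrounded solution): distance 123.99 ≈ 123.99 km. ✓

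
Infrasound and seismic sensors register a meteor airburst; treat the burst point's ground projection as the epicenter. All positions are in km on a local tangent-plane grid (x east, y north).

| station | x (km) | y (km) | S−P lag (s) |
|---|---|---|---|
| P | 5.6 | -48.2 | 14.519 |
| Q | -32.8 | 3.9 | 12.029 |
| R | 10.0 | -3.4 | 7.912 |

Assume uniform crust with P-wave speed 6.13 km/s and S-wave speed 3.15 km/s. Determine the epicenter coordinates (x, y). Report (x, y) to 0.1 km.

35.8 km east, 40.9 km north

Distance from S−P lag: d = Δt · v_P v_S / (v_P − v_S) = Δt · (6.13·3.15)/(6.13−3.15) ≈ 6.4797·Δt.
So d_P = 94.08, d_Q = 77.94, d_R = 51.27 km.
Circle about each station: (x − 5.6)² + (y + 48.2)² = 94.08²; (x + 32.8)² + (y − 3.9)² = 77.94²; (x − 10.0)² + (y + 3.4)² = 51.27².
Subtracting pairs of circle equations eliminates x²+y² and gives linear equations (the radical axes):
-76.8 x + 104.2 y = 1512.85
8.8 x + 89.6 y = 3979.39
Solving the 2×2 system: x ≈ 35.8, y ≈ 40.9 km.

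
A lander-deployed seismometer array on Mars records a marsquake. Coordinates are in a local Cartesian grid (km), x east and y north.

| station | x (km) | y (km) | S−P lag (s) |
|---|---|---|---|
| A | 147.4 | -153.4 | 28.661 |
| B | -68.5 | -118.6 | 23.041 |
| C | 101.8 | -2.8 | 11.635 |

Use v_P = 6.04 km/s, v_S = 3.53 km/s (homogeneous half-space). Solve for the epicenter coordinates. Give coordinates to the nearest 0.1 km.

x ≈ 21.7 km, y ≈ 55.1 km

Distance from S−P lag: d = Δt · v_P v_S / (v_P − v_S) = Δt · (6.04·3.53)/(6.04−3.53) ≈ 8.4945·Δt.
So d_A = 243.46, d_B = 195.72, d_C = 98.83 km.
Circle about each station: (x − 147.4)² + (y + 153.4)² = 243.46²; (x + 68.5)² + (y + 118.6)² = 195.72²; (x − 101.8)² + (y + 2.8)² = 98.83².
Subtracting pairs of circle equations eliminates x²+y² and gives linear equations (the radical axes):
-431.8 x + 69.6 y = -5533.66
-91.2 x + 301.2 y = 14618.16
Solving the 2×2 system: x ≈ 21.7, y ≈ 55.1 km.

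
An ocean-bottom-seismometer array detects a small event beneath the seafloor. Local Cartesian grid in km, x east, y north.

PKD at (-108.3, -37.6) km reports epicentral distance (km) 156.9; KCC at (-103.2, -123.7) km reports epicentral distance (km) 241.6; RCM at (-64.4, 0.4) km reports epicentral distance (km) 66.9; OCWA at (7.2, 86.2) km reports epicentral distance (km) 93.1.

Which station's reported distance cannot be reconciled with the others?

Solve using three stations at a time. Using PKD, KCC, OCWA (subtract circle equations pairwise → linear system) gives (x, y) ≈ (-80.7, 116.8).
Distances from that point to each station vs reported:
  PKD: calculated 156.9 vs reported 156.9 → residual 0.0 km
  KCC: calculated 241.6 vs reported 241.6 → residual 0.0 km
  RCM: calculated 117.6 vs reported 66.9 → residual 50.7 km
  OCWA: calculated 93.1 vs reported 93.1 → residual 0.0 km
PKD, KCC, OCWA are mutually consistent (residuals ≈ 0); RCM is off by 50.7 km.

RCM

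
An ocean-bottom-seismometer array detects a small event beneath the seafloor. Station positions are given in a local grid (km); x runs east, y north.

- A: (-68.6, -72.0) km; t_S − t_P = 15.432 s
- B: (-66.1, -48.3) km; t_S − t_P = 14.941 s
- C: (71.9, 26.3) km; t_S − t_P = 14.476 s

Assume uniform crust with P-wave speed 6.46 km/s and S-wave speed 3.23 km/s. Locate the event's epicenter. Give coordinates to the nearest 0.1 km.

Distance from S−P lag: d = Δt · v_P v_S / (v_P − v_S) = Δt · (6.46·3.23)/(6.46−3.23) ≈ 6.4600·Δt.
So d_A = 99.69, d_B = 96.52, d_C = 93.51 km.
Circle about each station: (x + 68.6)² + (y + 72.0)² = 99.69²; (x + 66.1)² + (y + 48.3)² = 96.52²; (x − 71.9)² + (y − 26.3)² = 93.51².
Subtracting pairs of circle equations eliminates x²+y² and gives linear equations (the radical axes):
5.0 x + 47.4 y = -2565.87
281.0 x + 196.6 y = -2834.68
Solving the 2×2 system: x ≈ 30.0, y ≈ -57.3 km.
Check against A (with the unrounded x, y): √((x + 68.6)²+(y + 72.0)²) = 99.69 ≈ 99.69 km. ✓

(30.0, -57.3)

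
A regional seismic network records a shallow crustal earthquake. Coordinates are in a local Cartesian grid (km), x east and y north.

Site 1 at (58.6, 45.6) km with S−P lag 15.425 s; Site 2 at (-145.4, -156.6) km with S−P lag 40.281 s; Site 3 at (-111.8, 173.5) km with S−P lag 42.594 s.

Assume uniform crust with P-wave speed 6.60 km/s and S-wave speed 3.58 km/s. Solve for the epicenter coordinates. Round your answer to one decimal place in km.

x ≈ 146.3 km, y ≈ -37.3 km

Distance from S−P lag: d = Δt · v_P v_S / (v_P − v_S) = Δt · (6.60·3.58)/(6.60−3.58) ≈ 7.8238·Δt.
So d_Site 1 = 120.68, d_Site 2 = 315.15, d_Site 3 = 333.25 km.
Circle about each station: (x − 58.6)² + (y − 45.6)² = 120.68²; (x + 145.4)² + (y + 156.6)² = 315.15²; (x + 111.8)² + (y − 173.5)² = 333.25².
Subtracting the Site 1 equation from the Site 2 and Site 3 equations removes the quadratic terms:
-408.0 x − 404.4 y = -44604.46
-340.8 x + 255.8 y = -59403.73
Solving the 2×2 system: x ≈ 146.3, y ≈ -37.3 km.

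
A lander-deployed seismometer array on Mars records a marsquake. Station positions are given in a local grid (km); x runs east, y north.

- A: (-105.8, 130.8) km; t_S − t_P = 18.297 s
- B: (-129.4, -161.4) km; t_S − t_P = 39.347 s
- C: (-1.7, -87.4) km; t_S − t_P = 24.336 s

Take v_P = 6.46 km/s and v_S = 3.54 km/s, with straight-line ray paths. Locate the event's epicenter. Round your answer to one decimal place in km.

Distance from S−P lag: d = Δt · v_P v_S / (v_P − v_S) = Δt · (6.46·3.54)/(6.46−3.54) ≈ 7.8316·Δt.
So d_A = 143.30, d_B = 308.15, d_C = 190.59 km.
Circle about each station: (x + 105.8)² + (y − 130.8)² = 143.30²; (x + 129.4)² + (y + 161.4)² = 308.15²; (x + 1.7)² + (y + 87.4)² = 190.59².
Subtracting pairs of circle equations eliminates x²+y² and gives linear equations (the radical axes):
-47.2 x − 584.4 y = -59929.49
208.2 x − 436.4 y = -36450.29
Solving the 2×2 system: x ≈ 34.1, y ≈ 99.8 km.

x ≈ 34.1 km, y ≈ 99.8 km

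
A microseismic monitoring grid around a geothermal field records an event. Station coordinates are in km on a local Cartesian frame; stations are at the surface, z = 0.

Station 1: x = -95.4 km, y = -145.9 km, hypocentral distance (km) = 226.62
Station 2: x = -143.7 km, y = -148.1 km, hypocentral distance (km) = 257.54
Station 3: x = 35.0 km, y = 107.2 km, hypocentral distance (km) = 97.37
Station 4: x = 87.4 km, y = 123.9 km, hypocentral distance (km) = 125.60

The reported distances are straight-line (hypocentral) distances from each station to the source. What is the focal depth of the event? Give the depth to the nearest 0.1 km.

Each station gives a sphere (x−x_i)² + (y−y_i)² + z² = d_i² (stations at z=0).
Subtracting the Station 1 sphere from Station 2 and Station 3: z² cancels, leaving linear equations in x and y:
-96.6 x − 4.4 y = -2774.90
260.8 x + 506.2 y = 24204.58
Solving: x ≈ 27.186, y ≈ 33.810 km (keep extra digits for the depth step; rounded: 27.2, 33.8).
Then from the Station 1 sphere: z² = 226.62² − (x + 95.4)² − (y + 145.9)² with x = 27.186, y = 33.810, so z ≈ 63.511 ≈ 63.5 km.

63.5 km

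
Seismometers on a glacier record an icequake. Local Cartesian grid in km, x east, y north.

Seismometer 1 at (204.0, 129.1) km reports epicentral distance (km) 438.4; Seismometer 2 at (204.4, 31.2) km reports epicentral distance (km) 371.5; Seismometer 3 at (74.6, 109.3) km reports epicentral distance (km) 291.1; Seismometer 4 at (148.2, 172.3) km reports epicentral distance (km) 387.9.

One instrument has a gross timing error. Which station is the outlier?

Solve using three stations at a time. Using Seismometer 2, Seismometer 3, Seismometer 4 (subtract circle equations pairwise → linear system) gives (x, y) ≈ (-152.0, -73.1).
Distances from that point to each station vs reported:
  Seismometer 1: calculated 409.4 vs reported 438.4 → residual 29.0 km
  Seismometer 2: calculated 371.3 vs reported 371.5 → residual 0.2 km
  Seismometer 3: calculated 290.9 vs reported 291.1 → residual 0.2 km
  Seismometer 4: calculated 387.8 vs reported 387.9 → residual 0.1 km
Seismometer 2, Seismometer 3, Seismometer 4 are mutually consistent (residuals ≈ 0); Seismometer 1 is off by 29.0 km.

Seismometer 1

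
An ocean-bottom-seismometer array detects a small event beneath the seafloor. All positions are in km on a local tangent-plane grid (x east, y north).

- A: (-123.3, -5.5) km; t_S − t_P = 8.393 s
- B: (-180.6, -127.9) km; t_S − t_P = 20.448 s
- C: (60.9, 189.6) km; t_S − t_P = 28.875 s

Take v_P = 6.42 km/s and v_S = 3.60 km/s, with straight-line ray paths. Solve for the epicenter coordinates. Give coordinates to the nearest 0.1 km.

-55.4 km east, -16.5 km north

Distance from S−P lag: d = Δt · v_P v_S / (v_P − v_S) = Δt · (6.42·3.60)/(6.42−3.60) ≈ 8.1957·Δt.
So d_A = 68.79, d_B = 167.59, d_C = 236.65 km.
Circle about each station: (x + 123.3)² + (y + 5.5)² = 68.79²; (x + 180.6)² + (y + 127.9)² = 167.59²; (x − 60.9)² + (y − 189.6)² = 236.65².
Subtracting the A equation from the B and C equations removes the quadratic terms:
-114.6 x − 244.8 y = 10387.29
368.4 x + 390.2 y = -26847.33
Solving the 2×2 system: x ≈ -55.4, y ≈ -16.5 km.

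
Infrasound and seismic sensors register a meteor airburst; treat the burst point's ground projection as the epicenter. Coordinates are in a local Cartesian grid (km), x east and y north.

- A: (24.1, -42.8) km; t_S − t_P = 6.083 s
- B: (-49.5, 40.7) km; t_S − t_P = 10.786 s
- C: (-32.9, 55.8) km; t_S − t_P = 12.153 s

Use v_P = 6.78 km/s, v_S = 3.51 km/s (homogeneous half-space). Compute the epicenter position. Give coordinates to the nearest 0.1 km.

x ≈ -18.7 km, y ≈ -31.5 km

Distance from S−P lag: d = Δt · v_P v_S / (v_P − v_S) = Δt · (6.78·3.51)/(6.78−3.51) ≈ 7.2776·Δt.
So d_A = 44.27, d_B = 78.50, d_C = 88.44 km.
Circle about each station: (x − 24.1)² + (y + 42.8)² = 44.27²; (x + 49.5)² + (y − 40.7)² = 78.50²; (x + 32.9)² + (y − 55.8)² = 88.44².
Subtracting pairs of circle equations eliminates x²+y² and gives linear equations (the radical axes):
-147.2 x + 167.0 y = -2508.33
-114.0 x + 197.2 y = -4078.40
Solving the 2×2 system: x ≈ -18.7, y ≈ -31.5 km.
Check against A (with the unrounded x, y): √((x − 24.1)²+(y + 42.8)²) = 44.24 ≈ 44.27 km. ✓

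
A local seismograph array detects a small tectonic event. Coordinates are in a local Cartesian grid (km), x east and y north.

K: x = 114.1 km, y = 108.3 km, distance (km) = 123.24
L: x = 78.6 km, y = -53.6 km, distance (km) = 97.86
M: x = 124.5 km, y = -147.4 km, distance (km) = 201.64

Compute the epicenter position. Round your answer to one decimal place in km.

Circle about each station: (x − 114.1)² + (y − 108.3)² = 123.24²; (x − 78.6)² + (y + 53.6)² = 97.86²; (x − 124.5)² + (y + 147.4)² = 201.64².
Subtracting the K equation from the L and M equations removes the quadratic terms:
-71.0 x − 323.8 y = -10085.26
20.8 x − 511.4 y = -12991.28
Solving the 2×2 system: x ≈ 22.1, y ≈ 26.3 km.

(22.1, 26.3)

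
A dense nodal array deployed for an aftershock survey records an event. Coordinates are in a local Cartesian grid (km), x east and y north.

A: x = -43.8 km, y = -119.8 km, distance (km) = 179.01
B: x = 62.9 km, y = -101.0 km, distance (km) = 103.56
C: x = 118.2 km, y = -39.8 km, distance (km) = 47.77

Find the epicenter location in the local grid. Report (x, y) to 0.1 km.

90.2 km east, -1.1 km north

Circle about each station: (x + 43.8)² + (y + 119.8)² = 179.01²; (x − 62.9)² + (y + 101.0)² = 103.56²; (x − 118.2)² + (y + 39.8)² = 47.77².
Subtracting pairs of circle equations eliminates x²+y² and gives linear equations (the radical axes):
213.4 x + 37.6 y = 19206.84
324.0 x + 160.0 y = 29047.41
Solving the 2×2 system: x ≈ 90.2, y ≈ -1.1 km.
Check against A (with the unrounded x, y): √((x + 43.8)²+(y + 119.8)²) = 179.01 ≈ 179.01 km. ✓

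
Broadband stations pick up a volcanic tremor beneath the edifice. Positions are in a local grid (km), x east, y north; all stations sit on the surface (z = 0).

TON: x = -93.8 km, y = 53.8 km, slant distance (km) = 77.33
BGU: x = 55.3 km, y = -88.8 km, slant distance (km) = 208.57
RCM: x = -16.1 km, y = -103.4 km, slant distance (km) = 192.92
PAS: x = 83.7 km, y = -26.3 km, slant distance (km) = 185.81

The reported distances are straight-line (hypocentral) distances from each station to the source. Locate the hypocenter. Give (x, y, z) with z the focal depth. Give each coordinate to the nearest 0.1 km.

Each station gives a sphere (x−x_i)² + (y−y_i)² + z² = d_i² (stations at z=0).
Subtracting the TON sphere from BGU and RCM: z² cancels, leaving linear equations in x and y:
298.2 x − 285.2 y = -38270.87
155.4 x − 314.4 y = -31980.31
Solving: x ≈ -58.898, y ≈ 72.607 km (keep extra digits for the depth step; rounded: -58.9, 72.6).
Then from the TON sphere: z² = 77.33² − (x + 93.8)² − (y − 53.8)² with x = -58.898, y = 72.607, so z ≈ 66.393 ≈ 66.4 km.

(-58.9, 72.6, 66.4)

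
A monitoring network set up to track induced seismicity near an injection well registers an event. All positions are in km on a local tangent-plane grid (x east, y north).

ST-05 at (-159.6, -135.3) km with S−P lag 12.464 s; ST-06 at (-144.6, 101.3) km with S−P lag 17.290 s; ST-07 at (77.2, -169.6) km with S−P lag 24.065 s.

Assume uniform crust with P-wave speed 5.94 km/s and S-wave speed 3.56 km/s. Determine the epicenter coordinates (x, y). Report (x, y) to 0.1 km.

Distance from S−P lag: d = Δt · v_P v_S / (v_P − v_S) = Δt · (5.94·3.56)/(5.94−3.56) ≈ 8.8850·Δt.
So d_ST-05 = 110.74, d_ST-06 = 153.62, d_ST-07 = 213.82 km.
Circle about each station: (x + 159.6)² + (y + 135.3)² = 110.74²; (x + 144.6)² + (y − 101.3)² = 153.62²; (x − 77.2)² + (y + 169.6)² = 213.82².
Subtracting the ST-05 equation from the ST-06 and ST-07 equations removes the quadratic terms:
30.0 x + 473.2 y = -23943.16
473.6 x − 68.6 y = -42509.89
Solving the 2×2 system: x ≈ -96.2, y ≈ -44.5 km.

-96.2 km east, -44.5 km north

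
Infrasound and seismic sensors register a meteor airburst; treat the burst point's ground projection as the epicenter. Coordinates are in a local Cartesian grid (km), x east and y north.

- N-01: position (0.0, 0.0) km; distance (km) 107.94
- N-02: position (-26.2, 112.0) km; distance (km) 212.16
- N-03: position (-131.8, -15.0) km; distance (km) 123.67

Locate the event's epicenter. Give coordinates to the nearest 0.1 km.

Circle about each station: x² + y² = 107.94²; (x + 26.2)² + (y − 112.0)² = 212.16²; (x + 131.8)² + (y + 15.0)² = 123.67².
Subtracting pairs of circle equations eliminates x²+y² and gives linear equations (the radical axes):
-52.4 x + 224.0 y = -20130.38
-263.6 x − 30.0 y = 13953.01
Solving the 2×2 system: x ≈ -41.6, y ≈ -99.6 km.

x ≈ -41.6 km, y ≈ -99.6 km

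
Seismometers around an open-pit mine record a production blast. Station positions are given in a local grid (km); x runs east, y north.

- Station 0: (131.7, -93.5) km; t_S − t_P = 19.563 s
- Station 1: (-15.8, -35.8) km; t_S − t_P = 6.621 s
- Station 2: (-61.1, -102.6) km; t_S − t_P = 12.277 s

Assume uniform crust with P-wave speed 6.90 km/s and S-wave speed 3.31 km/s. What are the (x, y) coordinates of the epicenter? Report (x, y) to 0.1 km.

9.6 km east, -69.4 km north

Distance from S−P lag: d = Δt · v_P v_S / (v_P − v_S) = Δt · (6.90·3.31)/(6.90−3.31) ≈ 6.3618·Δt.
So d_Station 0 = 124.46, d_Station 1 = 42.12, d_Station 2 = 78.10 km.
Circle about each station: (x − 131.7)² + (y + 93.5)² = 124.46²; (x + 15.8)² + (y + 35.8)² = 42.12²; (x + 61.1)² + (y + 102.6)² = 78.10².
Subtracting the Station 0 equation from the Station 1 and Station 2 equations removes the quadratic terms:
-295.0 x + 115.4 y = -10839.66
-385.6 x − 18.2 y = -2436.49
Solving the 2×2 system: x ≈ 9.6, y ≈ -69.4 km.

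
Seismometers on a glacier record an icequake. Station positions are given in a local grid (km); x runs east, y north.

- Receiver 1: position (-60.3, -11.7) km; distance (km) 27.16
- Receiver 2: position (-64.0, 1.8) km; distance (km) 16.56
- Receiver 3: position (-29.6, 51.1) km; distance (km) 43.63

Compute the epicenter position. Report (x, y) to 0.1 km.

Circle about each station: (x + 60.3)² + (y + 11.7)² = 27.16²; (x + 64.0)² + (y − 1.8)² = 16.56²; (x + 29.6)² + (y − 51.1)² = 43.63².
Subtracting the Receiver 1 equation from the Receiver 2 and Receiver 3 equations removes the quadratic terms:
-7.4 x + 27.0 y = 789.69
61.4 x + 125.6 y = -1451.52
Solving the 2×2 system: x ≈ -53.5, y ≈ 14.6 km.

x ≈ -53.5 km, y ≈ 14.6 km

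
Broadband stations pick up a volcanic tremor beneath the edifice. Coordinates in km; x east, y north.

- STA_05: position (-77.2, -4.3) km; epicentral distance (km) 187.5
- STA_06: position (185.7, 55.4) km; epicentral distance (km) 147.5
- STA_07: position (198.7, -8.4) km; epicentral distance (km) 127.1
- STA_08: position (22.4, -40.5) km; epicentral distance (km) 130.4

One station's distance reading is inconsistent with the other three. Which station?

STA_06

Solve using three stations at a time. Using STA_05, STA_07, STA_08 (subtract circle equations pairwise → linear system) gives (x, y) ≈ (96.3, 67.2).
Distances from that point to each station vs reported:
  STA_05: calculated 187.6 vs reported 187.5 → residual 0.1 km
  STA_06: calculated 90.2 vs reported 147.5 → residual 57.3 km
  STA_07: calculated 127.3 vs reported 127.1 → residual 0.2 km
  STA_08: calculated 130.6 vs reported 130.4 → residual 0.2 km
STA_05, STA_07, STA_08 are mutually consistent (residuals ≈ 0); STA_06 is off by 57.3 km.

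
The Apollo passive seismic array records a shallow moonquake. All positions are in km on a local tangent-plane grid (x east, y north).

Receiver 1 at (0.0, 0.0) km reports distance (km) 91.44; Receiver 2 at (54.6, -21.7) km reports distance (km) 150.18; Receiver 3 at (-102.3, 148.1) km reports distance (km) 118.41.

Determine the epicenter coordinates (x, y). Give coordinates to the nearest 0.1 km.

(-86.1, 30.8)

Circle about each station: x² + y² = 91.44²; (x − 54.6)² + (y + 21.7)² = 150.18²; (x + 102.3)² + (y − 148.1)² = 118.41².
Subtracting the Receiver 1 equation from the Receiver 2 and Receiver 3 equations removes the quadratic terms:
109.2 x − 43.4 y = -10740.71
-204.6 x + 296.2 y = 26739.25
Solving the 2×2 system: x ≈ -86.1, y ≈ 30.8 km.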